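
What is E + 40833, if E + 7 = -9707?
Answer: 31119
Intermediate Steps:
E = -9714 (E = -7 - 9707 = -9714)
E + 40833 = -9714 + 40833 = 31119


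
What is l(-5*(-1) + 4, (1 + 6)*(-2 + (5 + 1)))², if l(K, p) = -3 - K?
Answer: 144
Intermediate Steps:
l(-5*(-1) + 4, (1 + 6)*(-2 + (5 + 1)))² = (-3 - (-5*(-1) + 4))² = (-3 - (5 + 4))² = (-3 - 1*9)² = (-3 - 9)² = (-12)² = 144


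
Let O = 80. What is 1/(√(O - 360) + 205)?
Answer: 41/8461 - 2*I*√70/42305 ≈ 0.0048458 - 0.00039554*I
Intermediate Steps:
1/(√(O - 360) + 205) = 1/(√(80 - 360) + 205) = 1/(√(-280) + 205) = 1/(2*I*√70 + 205) = 1/(205 + 2*I*√70)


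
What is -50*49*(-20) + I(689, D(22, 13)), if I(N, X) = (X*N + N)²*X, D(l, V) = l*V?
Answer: 11183256147014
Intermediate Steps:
D(l, V) = V*l
I(N, X) = X*(N + N*X)² (I(N, X) = (N*X + N)²*X = (N + N*X)²*X = X*(N + N*X)²)
-50*49*(-20) + I(689, D(22, 13)) = -50*49*(-20) + (13*22)*689²*(1 + 13*22)² = -2450*(-20) + 286*474721*(1 + 286)² = 49000 + 286*474721*287² = 49000 + 286*474721*82369 = 49000 + 11183256098014 = 11183256147014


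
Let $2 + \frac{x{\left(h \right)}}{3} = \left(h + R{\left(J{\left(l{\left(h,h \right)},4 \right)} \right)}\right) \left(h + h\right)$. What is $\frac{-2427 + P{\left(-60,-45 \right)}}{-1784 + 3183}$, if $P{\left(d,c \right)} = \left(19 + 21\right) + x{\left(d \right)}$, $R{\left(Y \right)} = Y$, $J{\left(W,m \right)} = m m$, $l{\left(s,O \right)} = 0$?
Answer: $\frac{13447}{1399} \approx 9.6119$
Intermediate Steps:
$J{\left(W,m \right)} = m^{2}$
$x{\left(h \right)} = -6 + 6 h \left(16 + h\right)$ ($x{\left(h \right)} = -6 + 3 \left(h + 4^{2}\right) \left(h + h\right) = -6 + 3 \left(h + 16\right) 2 h = -6 + 3 \left(16 + h\right) 2 h = -6 + 3 \cdot 2 h \left(16 + h\right) = -6 + 6 h \left(16 + h\right)$)
$P{\left(d,c \right)} = 34 + 6 d^{2} + 96 d$ ($P{\left(d,c \right)} = \left(19 + 21\right) + \left(-6 + 6 d^{2} + 96 d\right) = 40 + \left(-6 + 6 d^{2} + 96 d\right) = 34 + 6 d^{2} + 96 d$)
$\frac{-2427 + P{\left(-60,-45 \right)}}{-1784 + 3183} = \frac{-2427 + \left(34 + 6 \left(-60\right)^{2} + 96 \left(-60\right)\right)}{-1784 + 3183} = \frac{-2427 + \left(34 + 6 \cdot 3600 - 5760\right)}{1399} = \left(-2427 + \left(34 + 21600 - 5760\right)\right) \frac{1}{1399} = \left(-2427 + 15874\right) \frac{1}{1399} = 13447 \cdot \frac{1}{1399} = \frac{13447}{1399}$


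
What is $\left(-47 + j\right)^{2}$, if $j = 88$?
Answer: $1681$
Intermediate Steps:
$\left(-47 + j\right)^{2} = \left(-47 + 88\right)^{2} = 41^{2} = 1681$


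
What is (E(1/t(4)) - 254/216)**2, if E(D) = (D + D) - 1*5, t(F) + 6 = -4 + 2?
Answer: 120409/2916 ≈ 41.293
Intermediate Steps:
t(F) = -8 (t(F) = -6 + (-4 + 2) = -6 - 2 = -8)
E(D) = -5 + 2*D (E(D) = 2*D - 5 = -5 + 2*D)
(E(1/t(4)) - 254/216)**2 = ((-5 + 2/(-8)) - 254/216)**2 = ((-5 + 2*(-1/8)) - 254*1/216)**2 = ((-5 - 1/4) - 127/108)**2 = (-21/4 - 127/108)**2 = (-347/54)**2 = 120409/2916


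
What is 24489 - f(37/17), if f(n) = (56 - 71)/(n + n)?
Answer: 1812441/74 ≈ 24492.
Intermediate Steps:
f(n) = -15/(2*n) (f(n) = -15*1/(2*n) = -15/(2*n))
24489 - f(37/17) = 24489 - (-15)/(2*(37/17)) = 24489 - (-15)/(2*(37*(1/17))) = 24489 - (-15)/(2*37/17) = 24489 - (-15)*17/(2*37) = 24489 - 1*(-255/74) = 24489 + 255/74 = 1812441/74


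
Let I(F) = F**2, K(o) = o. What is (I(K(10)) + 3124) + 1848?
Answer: 5072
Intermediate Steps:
(I(K(10)) + 3124) + 1848 = (10**2 + 3124) + 1848 = (100 + 3124) + 1848 = 3224 + 1848 = 5072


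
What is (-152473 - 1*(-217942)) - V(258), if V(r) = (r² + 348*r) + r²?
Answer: -157443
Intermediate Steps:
V(r) = 2*r² + 348*r
(-152473 - 1*(-217942)) - V(258) = (-152473 - 1*(-217942)) - 2*258*(174 + 258) = (-152473 + 217942) - 2*258*432 = 65469 - 1*222912 = 65469 - 222912 = -157443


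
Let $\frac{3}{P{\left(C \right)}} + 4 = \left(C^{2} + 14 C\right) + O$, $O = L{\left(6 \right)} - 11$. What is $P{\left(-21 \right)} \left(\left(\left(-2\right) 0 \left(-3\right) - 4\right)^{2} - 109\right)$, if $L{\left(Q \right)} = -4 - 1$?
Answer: $- \frac{279}{127} \approx -2.1968$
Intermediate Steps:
$L{\left(Q \right)} = -5$ ($L{\left(Q \right)} = -4 - 1 = -5$)
$O = -16$ ($O = -5 - 11 = -16$)
$P{\left(C \right)} = \frac{3}{-20 + C^{2} + 14 C}$ ($P{\left(C \right)} = \frac{3}{-4 - \left(16 - C^{2} - 14 C\right)} = \frac{3}{-4 + \left(-16 + C^{2} + 14 C\right)} = \frac{3}{-20 + C^{2} + 14 C}$)
$P{\left(-21 \right)} \left(\left(\left(-2\right) 0 \left(-3\right) - 4\right)^{2} - 109\right) = \frac{3}{-20 + \left(-21\right)^{2} + 14 \left(-21\right)} \left(\left(\left(-2\right) 0 \left(-3\right) - 4\right)^{2} - 109\right) = \frac{3}{-20 + 441 - 294} \left(\left(0 \left(-3\right) - 4\right)^{2} - 109\right) = \frac{3}{127} \left(\left(0 - 4\right)^{2} - 109\right) = 3 \cdot \frac{1}{127} \left(\left(-4\right)^{2} - 109\right) = \frac{3 \left(16 - 109\right)}{127} = \frac{3}{127} \left(-93\right) = - \frac{279}{127}$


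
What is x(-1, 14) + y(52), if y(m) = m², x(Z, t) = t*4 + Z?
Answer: 2759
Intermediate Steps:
x(Z, t) = Z + 4*t (x(Z, t) = 4*t + Z = Z + 4*t)
x(-1, 14) + y(52) = (-1 + 4*14) + 52² = (-1 + 56) + 2704 = 55 + 2704 = 2759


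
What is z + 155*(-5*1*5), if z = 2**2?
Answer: -3871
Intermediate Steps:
z = 4
z + 155*(-5*1*5) = 4 + 155*(-5*1*5) = 4 + 155*(-5*5) = 4 + 155*(-25) = 4 - 3875 = -3871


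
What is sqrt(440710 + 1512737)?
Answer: sqrt(1953447) ≈ 1397.7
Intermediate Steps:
sqrt(440710 + 1512737) = sqrt(1953447)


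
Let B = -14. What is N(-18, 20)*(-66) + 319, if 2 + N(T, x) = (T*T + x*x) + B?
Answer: -46409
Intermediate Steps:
N(T, x) = -16 + T² + x² (N(T, x) = -2 + ((T*T + x*x) - 14) = -2 + ((T² + x²) - 14) = -2 + (-14 + T² + x²) = -16 + T² + x²)
N(-18, 20)*(-66) + 319 = (-16 + (-18)² + 20²)*(-66) + 319 = (-16 + 324 + 400)*(-66) + 319 = 708*(-66) + 319 = -46728 + 319 = -46409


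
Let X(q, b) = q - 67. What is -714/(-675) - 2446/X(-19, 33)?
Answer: 285409/9675 ≈ 29.500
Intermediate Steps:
X(q, b) = -67 + q
-714/(-675) - 2446/X(-19, 33) = -714/(-675) - 2446/(-67 - 19) = -714*(-1/675) - 2446/(-86) = 238/225 - 2446*(-1/86) = 238/225 + 1223/43 = 285409/9675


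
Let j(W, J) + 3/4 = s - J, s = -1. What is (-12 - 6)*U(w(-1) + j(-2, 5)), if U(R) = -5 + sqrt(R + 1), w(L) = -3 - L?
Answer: 90 - 9*I*sqrt(31) ≈ 90.0 - 50.11*I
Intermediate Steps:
j(W, J) = -7/4 - J (j(W, J) = -3/4 + (-1 - J) = -7/4 - J)
U(R) = -5 + sqrt(1 + R)
(-12 - 6)*U(w(-1) + j(-2, 5)) = (-12 - 6)*(-5 + sqrt(1 + ((-3 - 1*(-1)) + (-7/4 - 1*5)))) = -18*(-5 + sqrt(1 + ((-3 + 1) + (-7/4 - 5)))) = -18*(-5 + sqrt(1 + (-2 - 27/4))) = -18*(-5 + sqrt(1 - 35/4)) = -18*(-5 + sqrt(-31/4)) = -18*(-5 + I*sqrt(31)/2) = 90 - 9*I*sqrt(31)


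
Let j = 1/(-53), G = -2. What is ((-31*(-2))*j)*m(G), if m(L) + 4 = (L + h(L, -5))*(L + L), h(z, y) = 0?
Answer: -248/53 ≈ -4.6792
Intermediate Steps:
m(L) = -4 + 2*L**2 (m(L) = -4 + (L + 0)*(L + L) = -4 + L*(2*L) = -4 + 2*L**2)
j = -1/53 ≈ -0.018868
((-31*(-2))*j)*m(G) = (-31*(-2)*(-1/53))*(-4 + 2*(-2)**2) = (62*(-1/53))*(-4 + 2*4) = -62*(-4 + 8)/53 = -62/53*4 = -248/53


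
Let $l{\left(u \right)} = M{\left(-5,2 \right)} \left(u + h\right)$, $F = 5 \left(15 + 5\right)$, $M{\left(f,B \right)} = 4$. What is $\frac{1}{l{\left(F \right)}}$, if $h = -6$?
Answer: $\frac{1}{376} \approx 0.0026596$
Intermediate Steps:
$F = 100$ ($F = 5 \cdot 20 = 100$)
$l{\left(u \right)} = -24 + 4 u$ ($l{\left(u \right)} = 4 \left(u - 6\right) = 4 \left(-6 + u\right) = -24 + 4 u$)
$\frac{1}{l{\left(F \right)}} = \frac{1}{-24 + 4 \cdot 100} = \frac{1}{-24 + 400} = \frac{1}{376}$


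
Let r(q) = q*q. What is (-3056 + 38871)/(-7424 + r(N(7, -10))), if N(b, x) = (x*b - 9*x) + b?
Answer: -551/103 ≈ -5.3495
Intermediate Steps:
N(b, x) = b - 9*x + b*x (N(b, x) = (b*x - 9*x) + b = (-9*x + b*x) + b = b - 9*x + b*x)
r(q) = q²
(-3056 + 38871)/(-7424 + r(N(7, -10))) = (-3056 + 38871)/(-7424 + (7 - 9*(-10) + 7*(-10))²) = 35815/(-7424 + (7 + 90 - 70)²) = 35815/(-7424 + 27²) = 35815/(-7424 + 729) = 35815/(-6695) = 35815*(-1/6695) = -551/103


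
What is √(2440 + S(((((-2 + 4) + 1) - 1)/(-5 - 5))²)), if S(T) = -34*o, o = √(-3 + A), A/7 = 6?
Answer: √(2440 - 34*√39) ≈ 47.198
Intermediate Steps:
A = 42 (A = 7*6 = 42)
o = √39 (o = √(-3 + 42) = √39 ≈ 6.2450)
S(T) = -34*√39
√(2440 + S(((((-2 + 4) + 1) - 1)/(-5 - 5))²)) = √(2440 - 34*√39)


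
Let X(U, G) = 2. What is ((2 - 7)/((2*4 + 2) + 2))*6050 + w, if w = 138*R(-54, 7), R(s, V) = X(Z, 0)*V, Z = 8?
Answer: -3533/6 ≈ -588.83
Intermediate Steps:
R(s, V) = 2*V
w = 1932 (w = 138*(2*7) = 138*14 = 1932)
((2 - 7)/((2*4 + 2) + 2))*6050 + w = ((2 - 7)/((2*4 + 2) + 2))*6050 + 1932 = -5/((8 + 2) + 2)*6050 + 1932 = -5/(10 + 2)*6050 + 1932 = -5/12*6050 + 1932 = -15125/6 + 1932 = -3533/6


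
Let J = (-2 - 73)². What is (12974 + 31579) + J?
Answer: 50178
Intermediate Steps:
J = 5625 (J = (-75)² = 5625)
(12974 + 31579) + J = (12974 + 31579) + 5625 = 44553 + 5625 = 50178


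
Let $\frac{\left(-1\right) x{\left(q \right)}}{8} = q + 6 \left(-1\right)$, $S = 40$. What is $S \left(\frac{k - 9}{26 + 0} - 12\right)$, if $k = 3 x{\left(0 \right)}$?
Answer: $- \frac{3540}{13} \approx -272.31$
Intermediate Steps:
$x{\left(q \right)} = 48 - 8 q$ ($x{\left(q \right)} = - 8 \left(q + 6 \left(-1\right)\right) = - 8 \left(q - 6\right) = - 8 \left(-6 + q\right) = 48 - 8 q$)
$k = 144$ ($k = 3 \left(48 - 0\right) = 3 \left(48 + 0\right) = 3 \cdot 48 = 144$)
$S \left(\frac{k - 9}{26 + 0} - 12\right) = 40 \left(\frac{144 - 9}{26 + 0} - 12\right) = 40 \left(\frac{135}{26} - 12\right) = 40 \left(- \frac{177}{26}\right) = - \frac{3540}{13}$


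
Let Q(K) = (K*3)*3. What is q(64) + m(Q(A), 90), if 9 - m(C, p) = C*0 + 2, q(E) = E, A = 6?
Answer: 71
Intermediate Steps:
Q(K) = 9*K (Q(K) = (3*K)*3 = 9*K)
m(C, p) = 7 (m(C, p) = 9 - (C*0 + 2) = 9 - (0 + 2) = 9 - 1*2 = 9 - 2 = 7)
q(64) + m(Q(A), 90) = 64 + 7 = 71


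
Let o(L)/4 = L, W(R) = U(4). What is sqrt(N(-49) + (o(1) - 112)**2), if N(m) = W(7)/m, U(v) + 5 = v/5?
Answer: sqrt(14288505)/35 ≈ 108.00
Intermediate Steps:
U(v) = -5 + v/5
W(R) = -21/5 (W(R) = -5 + (1/5)*4 = -5 + 4/5 = -21/5)
o(L) = 4*L
N(m) = -21/(5*m)
sqrt(N(-49) + (o(1) - 112)**2) = sqrt(-21/5/(-49) + (4*1 - 112)**2) = sqrt(-21/5*(-1/49) + (4 - 112)**2) = sqrt(3/35 + (-108)**2) = sqrt(3/35 + 11664) = sqrt(408243/35) = sqrt(14288505)/35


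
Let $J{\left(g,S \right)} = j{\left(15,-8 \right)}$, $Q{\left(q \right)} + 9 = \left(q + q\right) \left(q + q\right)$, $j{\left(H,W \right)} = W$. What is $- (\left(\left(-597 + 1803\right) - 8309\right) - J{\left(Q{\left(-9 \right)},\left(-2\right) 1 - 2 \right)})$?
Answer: $7095$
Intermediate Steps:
$Q{\left(q \right)} = -9 + 4 q^{2}$ ($Q{\left(q \right)} = -9 + \left(q + q\right) \left(q + q\right) = -9 + 2 q 2 q = -9 + 4 q^{2}$)
$J{\left(g,S \right)} = -8$
$- (\left(\left(-597 + 1803\right) - 8309\right) - J{\left(Q{\left(-9 \right)},\left(-2\right) 1 - 2 \right)}) = - (\left(\left(-597 + 1803\right) - 8309\right) - -8) = - (\left(1206 - 8309\right) + 8) = - (-7103 + 8) = \left(-1\right) \left(-7095\right) = 7095$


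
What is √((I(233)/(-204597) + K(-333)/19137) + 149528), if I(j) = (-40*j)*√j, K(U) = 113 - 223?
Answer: √(28299823400048007513018 + 8621401457629960*√233)/435041421 ≈ 386.69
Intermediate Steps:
K(U) = -110
I(j) = -40*j^(3/2)
√((I(233)/(-204597) + K(-333)/19137) + 149528) = √((-9320*√233/(-204597) - 110/19137) + 149528) = √((-9320*√233*(-1/204597) - 110*1/19137) + 149528) = √((-9320*√233*(-1/204597) - 110/19137) + 149528) = √((9320*√233/204597 - 110/19137) + 149528) = √((-110/19137 + 9320*√233/204597) + 149528) = √(2861517226/19137 + 9320*√233/204597)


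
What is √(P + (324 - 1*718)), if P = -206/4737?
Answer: 2*I*√2210502102/4737 ≈ 19.851*I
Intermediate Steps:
P = -206/4737 (P = -206*1/4737 = -206/4737 ≈ -0.043487)
√(P + (324 - 1*718)) = √(-206/4737 + (324 - 1*718)) = √(-206/4737 + (324 - 718)) = √(-206/4737 - 394) = √(-1866584/4737) = 2*I*√2210502102/4737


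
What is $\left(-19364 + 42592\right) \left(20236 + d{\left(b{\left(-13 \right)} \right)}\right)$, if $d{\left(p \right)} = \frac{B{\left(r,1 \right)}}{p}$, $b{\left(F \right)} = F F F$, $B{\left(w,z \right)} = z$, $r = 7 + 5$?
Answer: $\frac{1032681828948}{2197} \approx 4.7004 \cdot 10^{8}$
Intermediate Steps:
$r = 12$
$b{\left(F \right)} = F^{3}$ ($b{\left(F \right)} = F^{2} F = F^{3}$)
$d{\left(p \right)} = \frac{1}{p}$ ($d{\left(p \right)} = 1 \frac{1}{p} = \frac{1}{p}$)
$\left(-19364 + 42592\right) \left(20236 + d{\left(b{\left(-13 \right)} \right)}\right) = \left(-19364 + 42592\right) \left(20236 + \frac{1}{\left(-13\right)^{3}}\right) = 23228 \left(20236 + \frac{1}{-2197}\right) = 23228 \left(20236 - \frac{1}{2197}\right) = 23228 \cdot \frac{44458491}{2197} = \frac{1032681828948}{2197}$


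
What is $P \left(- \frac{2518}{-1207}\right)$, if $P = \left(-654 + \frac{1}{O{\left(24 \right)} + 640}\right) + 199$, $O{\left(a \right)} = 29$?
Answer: $- \frac{766464092}{807483} \approx -949.2$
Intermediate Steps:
$P = - \frac{304394}{669}$ ($P = \left(-654 + \frac{1}{29 + 640}\right) + 199 = \left(-654 + \frac{1}{669}\right) + 199 = - \frac{437525}{669} + 199 = - \frac{304394}{669} \approx -455.0$)
$P \left(- \frac{2518}{-1207}\right) = - \frac{304394 \left(- \frac{2518}{-1207}\right)}{669} = - \frac{304394 \left(\left(-2518\right) \left(- \frac{1}{1207}\right)\right)}{669} = \left(- \frac{304394}{669}\right) \frac{2518}{1207} = - \frac{766464092}{807483}$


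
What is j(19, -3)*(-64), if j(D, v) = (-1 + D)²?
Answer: -20736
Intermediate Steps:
j(19, -3)*(-64) = (-1 + 19)²*(-64) = 18²*(-64) = 324*(-64) = -20736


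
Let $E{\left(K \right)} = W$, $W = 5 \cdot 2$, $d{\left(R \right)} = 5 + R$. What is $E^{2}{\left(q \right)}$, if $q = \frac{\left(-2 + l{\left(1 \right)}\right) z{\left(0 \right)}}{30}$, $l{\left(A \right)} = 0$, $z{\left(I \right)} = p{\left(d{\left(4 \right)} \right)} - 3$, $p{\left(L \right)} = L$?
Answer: $100$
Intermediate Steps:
$z{\left(I \right)} = 6$ ($z{\left(I \right)} = \left(5 + 4\right) - 3 = 9 - 3 = 6$)
$W = 10$
$q = - \frac{2}{5}$ ($q = \frac{\left(-2 + 0\right) 6}{30} = \left(-2\right) 6 \cdot \frac{1}{30} = \left(-12\right) \frac{1}{30} = - \frac{2}{5} \approx -0.4$)
$E{\left(K \right)} = 10$
$E^{2}{\left(q \right)} = 10^{2} = 100$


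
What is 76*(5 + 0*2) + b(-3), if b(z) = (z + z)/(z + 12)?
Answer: 1138/3 ≈ 379.33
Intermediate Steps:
b(z) = 2*z/(12 + z) (b(z) = (2*z)/(12 + z) = 2*z/(12 + z))
76*(5 + 0*2) + b(-3) = 76*(5 + 0*2) + 2*(-3)/(12 - 3) = 76*(5 + 0) + 2*(-3)/9 = 76*5 + 2*(-3)*(⅑) = 380 - ⅔ = 1138/3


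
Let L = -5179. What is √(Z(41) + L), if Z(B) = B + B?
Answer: I*√5097 ≈ 71.393*I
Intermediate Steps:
Z(B) = 2*B
√(Z(41) + L) = √(2*41 - 5179) = √(82 - 5179) = √(-5097) = I*√5097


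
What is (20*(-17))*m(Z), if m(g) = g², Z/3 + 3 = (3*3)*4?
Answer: -3332340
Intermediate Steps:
Z = 99 (Z = -9 + 3*((3*3)*4) = -9 + 3*(9*4) = -9 + 3*36 = -9 + 108 = 99)
(20*(-17))*m(Z) = (20*(-17))*99² = -340*9801 = -3332340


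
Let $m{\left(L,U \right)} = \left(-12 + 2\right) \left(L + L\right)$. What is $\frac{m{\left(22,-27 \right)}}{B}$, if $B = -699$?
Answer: $\frac{440}{699} \approx 0.62947$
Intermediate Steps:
$m{\left(L,U \right)} = - 20 L$ ($m{\left(L,U \right)} = - 10 \cdot 2 L = - 20 L$)
$\frac{m{\left(22,-27 \right)}}{B} = \frac{\left(-20\right) 22}{-699} = \left(-440\right) \left(- \frac{1}{699}\right) = \frac{440}{699}$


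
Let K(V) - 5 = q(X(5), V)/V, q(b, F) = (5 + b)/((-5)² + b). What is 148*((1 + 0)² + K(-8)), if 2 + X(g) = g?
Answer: 6179/7 ≈ 882.71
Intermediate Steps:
X(g) = -2 + g
q(b, F) = (5 + b)/(25 + b)
K(V) = 5 + 2/(7*V) (K(V) = 5 + ((5 + (-2 + 5))/(25 + (-2 + 5)))/V = 5 + ((5 + 3)/(25 + 3))/V = 5 + (8/28)/V = 5 + ((1/28)*8)/V = 5 + 2/(7*V))
148*((1 + 0)² + K(-8)) = 148*((1 + 0)² + (5 + (2/7)/(-8))) = 148*(1² + (5 + (2/7)*(-⅛))) = 148*(1 + (5 - 1/28)) = 148*(1 + 139/28) = 148*(167/28) = 6179/7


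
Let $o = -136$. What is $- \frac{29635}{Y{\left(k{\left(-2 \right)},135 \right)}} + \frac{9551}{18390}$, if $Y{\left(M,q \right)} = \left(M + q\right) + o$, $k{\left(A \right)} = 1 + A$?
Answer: $\frac{136251688}{9195} \approx 14818.0$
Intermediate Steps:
$Y{\left(M,q \right)} = -136 + M + q$ ($Y{\left(M,q \right)} = \left(M + q\right) - 136 = -136 + M + q$)
$- \frac{29635}{Y{\left(k{\left(-2 \right)},135 \right)}} + \frac{9551}{18390} = - \frac{29635}{-136 + \left(1 - 2\right) + 135} + \frac{9551}{18390} = - \frac{29635}{-136 - 1 + 135} + 9551 \cdot \frac{1}{18390} = - \frac{29635}{-2} + \frac{9551}{18390} = \left(-29635\right) \left(- \frac{1}{2}\right) + \frac{9551}{18390} = \frac{29635}{2} + \frac{9551}{18390} = \frac{136251688}{9195}$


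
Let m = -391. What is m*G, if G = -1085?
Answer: 424235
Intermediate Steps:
m*G = -391*(-1085) = 424235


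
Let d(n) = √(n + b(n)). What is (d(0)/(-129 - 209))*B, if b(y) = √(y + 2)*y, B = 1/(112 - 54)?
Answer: 0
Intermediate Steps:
B = 1/58 ≈ 0.017241
b(y) = y*√(2 + y) (b(y) = √(2 + y)*y = y*√(2 + y))
d(n) = √(n + n*√(2 + n))
(d(0)/(-129 - 209))*B = (√(0*(1 + √(2 + 0)))/(-129 - 209))*(1/58) = (√(0*(1 + √2))/(-338))*(1/58) = -√0/338*(1/58) = -1/338*0*(1/58) = 0*(1/58) = 0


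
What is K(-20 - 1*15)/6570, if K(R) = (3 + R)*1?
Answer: -16/3285 ≈ -0.0048706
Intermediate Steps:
K(R) = 3 + R
K(-20 - 1*15)/6570 = (3 + (-20 - 1*15))/6570 = (3 + (-20 - 15))*(1/6570) = (3 - 35)*(1/6570) = -32*1/6570 = -16/3285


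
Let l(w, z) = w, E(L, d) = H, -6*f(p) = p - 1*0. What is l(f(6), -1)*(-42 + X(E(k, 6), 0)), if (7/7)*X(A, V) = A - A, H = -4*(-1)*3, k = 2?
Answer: 42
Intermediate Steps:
f(p) = -p/6 (f(p) = -(p - 1*0)/6 = -(p + 0)/6 = -p/6)
H = 12 (H = 4*3 = 12)
E(L, d) = 12
X(A, V) = 0 (X(A, V) = A - A = 0)
l(f(6), -1)*(-42 + X(E(k, 6), 0)) = (-1/6*6)*(-42 + 0) = -1*(-42) = 42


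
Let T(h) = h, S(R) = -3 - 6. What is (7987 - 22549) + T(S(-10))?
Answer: -14571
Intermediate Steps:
S(R) = -9
(7987 - 22549) + T(S(-10)) = (7987 - 22549) - 9 = -14562 - 9 = -14571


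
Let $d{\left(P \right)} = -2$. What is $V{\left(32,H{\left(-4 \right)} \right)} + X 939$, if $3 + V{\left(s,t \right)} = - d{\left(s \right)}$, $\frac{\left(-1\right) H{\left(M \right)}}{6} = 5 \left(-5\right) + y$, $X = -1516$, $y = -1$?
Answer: $-1423525$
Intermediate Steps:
$H{\left(M \right)} = 156$ ($H{\left(M \right)} = - 6 \left(5 \left(-5\right) - 1\right) = - 6 \left(-25 - 1\right) = \left(-6\right) \left(-26\right) = 156$)
$V{\left(s,t \right)} = -1$ ($V{\left(s,t \right)} = -3 - -2 = -3 + 2 = -1$)
$V{\left(32,H{\left(-4 \right)} \right)} + X 939 = -1 - 1423524 = -1423525$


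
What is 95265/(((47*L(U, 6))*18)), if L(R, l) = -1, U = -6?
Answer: -10585/94 ≈ -112.61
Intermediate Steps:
95265/(((47*L(U, 6))*18)) = 95265/(((47*(-1))*18)) = 95265/((-47*18)) = 95265/(-846) = 95265*(-1/846) = -10585/94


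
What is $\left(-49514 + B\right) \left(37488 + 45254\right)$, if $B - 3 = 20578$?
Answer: $-2393974286$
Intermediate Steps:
$B = 20581$ ($B = 3 + 20578 = 20581$)
$\left(-49514 + B\right) \left(37488 + 45254\right) = \left(-49514 + 20581\right) \left(37488 + 45254\right) = \left(-28933\right) 82742 = -2393974286$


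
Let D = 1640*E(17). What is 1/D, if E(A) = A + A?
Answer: 1/55760 ≈ 1.7934e-5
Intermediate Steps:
E(A) = 2*A
D = 55760 (D = 1640*(2*17) = 1640*34 = 55760)
1/D = 1/55760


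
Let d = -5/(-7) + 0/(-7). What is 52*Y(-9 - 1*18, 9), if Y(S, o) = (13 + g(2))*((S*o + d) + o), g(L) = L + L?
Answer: -1443572/7 ≈ -2.0622e+5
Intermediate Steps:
d = 5/7 (d = -5*(-⅐) + 0*(-⅐) = 5/7 + 0 = 5/7 ≈ 0.71429)
g(L) = 2*L
Y(S, o) = 85/7 + 17*o + 17*S*o (Y(S, o) = (13 + 2*2)*((S*o + 5/7) + o) = (13 + 4)*((5/7 + S*o) + o) = 17*(5/7 + o + S*o) = 85/7 + 17*o + 17*S*o)
52*Y(-9 - 1*18, 9) = 52*(85/7 + 17*9 + 17*(-9 - 1*18)*9) = 52*(85/7 + 153 + 17*(-9 - 18)*9) = 52*(85/7 + 153 + 17*(-27)*9) = 52*(85/7 + 153 - 4131) = 52*(-27761/7) = -1443572/7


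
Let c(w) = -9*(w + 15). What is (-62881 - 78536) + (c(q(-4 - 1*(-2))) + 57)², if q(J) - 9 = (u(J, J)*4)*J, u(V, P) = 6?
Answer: -66888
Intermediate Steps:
q(J) = 9 + 24*J (q(J) = 9 + (6*4)*J = 9 + 24*J)
c(w) = -135 - 9*w (c(w) = -9*(15 + w) = -135 - 9*w)
(-62881 - 78536) + (c(q(-4 - 1*(-2))) + 57)² = (-62881 - 78536) + ((-135 - 9*(9 + 24*(-4 - 1*(-2)))) + 57)² = -141417 + ((-135 - 9*(9 + 24*(-4 + 2))) + 57)² = -141417 + ((-135 - 9*(9 + 24*(-2))) + 57)² = -141417 + ((-135 - 9*(9 - 48)) + 57)² = -141417 + ((-135 - 9*(-39)) + 57)² = -141417 + ((-135 + 351) + 57)² = -141417 + (216 + 57)² = -141417 + 273² = -141417 + 74529 = -66888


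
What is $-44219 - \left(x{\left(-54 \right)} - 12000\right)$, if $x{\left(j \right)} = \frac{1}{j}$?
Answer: $- \frac{1739825}{54} \approx -32219.0$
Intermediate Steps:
$-44219 - \left(x{\left(-54 \right)} - 12000\right) = -44219 - \left(\frac{1}{-54} - 12000\right) = -44219 - \left(- \frac{1}{54} - 12000\right) = -44219 - - \frac{648001}{54} = -44219 + \frac{648001}{54} = - \frac{1739825}{54}$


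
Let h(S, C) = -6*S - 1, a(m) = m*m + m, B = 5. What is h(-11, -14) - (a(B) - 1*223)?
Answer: 258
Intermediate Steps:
a(m) = m + m**2 (a(m) = m**2 + m = m + m**2)
h(S, C) = -1 - 6*S
h(-11, -14) - (a(B) - 1*223) = (-1 - 6*(-11)) - (5*(1 + 5) - 1*223) = (-1 + 66) - (5*6 - 223) = 65 - (30 - 223) = 65 - 1*(-193) = 65 + 193 = 258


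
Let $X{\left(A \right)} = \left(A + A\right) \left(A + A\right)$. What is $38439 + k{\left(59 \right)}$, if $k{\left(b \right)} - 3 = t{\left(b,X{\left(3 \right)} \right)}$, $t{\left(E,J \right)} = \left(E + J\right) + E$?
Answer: $38596$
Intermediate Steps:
$X{\left(A \right)} = 4 A^{2}$ ($X{\left(A \right)} = 2 A 2 A = 4 A^{2}$)
$t{\left(E,J \right)} = J + 2 E$
$k{\left(b \right)} = 39 + 2 b$ ($k{\left(b \right)} = 3 + \left(4 \cdot 3^{2} + 2 b\right) = 3 + \left(4 \cdot 9 + 2 b\right) = 3 + \left(36 + 2 b\right) = 39 + 2 b$)
$38439 + k{\left(59 \right)} = 38439 + \left(39 + 2 \cdot 59\right) = 38439 + \left(39 + 118\right) = 38439 + 157 = 38596$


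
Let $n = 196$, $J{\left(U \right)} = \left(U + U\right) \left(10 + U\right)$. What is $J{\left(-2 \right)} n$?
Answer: $-6272$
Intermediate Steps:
$J{\left(U \right)} = 2 U \left(10 + U\right)$
$J{\left(-2 \right)} n = 2 \left(-2\right) \left(10 - 2\right) 196 = 2 \left(-2\right) 8 \cdot 196 = \left(-32\right) 196 = -6272$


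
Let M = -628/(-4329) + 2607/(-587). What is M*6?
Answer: -21834134/847041 ≈ -25.777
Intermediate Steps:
M = -10917067/2541123 (M = -628*(-1/4329) + 2607*(-1/587) = 628/4329 - 2607/587 = -10917067/2541123 ≈ -4.2962)
M*6 = -10917067/2541123*6 = -21834134/847041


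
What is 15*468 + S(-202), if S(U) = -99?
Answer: 6921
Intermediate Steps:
15*468 + S(-202) = 15*468 - 99 = 7020 - 99 = 6921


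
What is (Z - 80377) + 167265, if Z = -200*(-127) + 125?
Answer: 112413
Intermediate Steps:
Z = 25525 (Z = 25400 + 125 = 25525)
(Z - 80377) + 167265 = (25525 - 80377) + 167265 = -54852 + 167265 = 112413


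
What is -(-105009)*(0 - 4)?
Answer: -420036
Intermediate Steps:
-(-105009)*(0 - 4) = -(-105009)*(-4) = -35003*12 = -420036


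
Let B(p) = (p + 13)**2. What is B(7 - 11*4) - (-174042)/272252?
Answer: 78495597/136126 ≈ 576.64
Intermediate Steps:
B(p) = (13 + p)**2
B(7 - 11*4) - (-174042)/272252 = (13 + (7 - 11*4))**2 - (-174042)/272252 = (13 + (7 - 44))**2 - (-174042)/272252 = (13 - 37)**2 - 1*(-87021/136126) = (-24)**2 + 87021/136126 = 576 + 87021/136126 = 78495597/136126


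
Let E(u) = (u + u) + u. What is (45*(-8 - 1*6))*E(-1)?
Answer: 1890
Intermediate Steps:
E(u) = 3*u (E(u) = 2*u + u = 3*u)
(45*(-8 - 1*6))*E(-1) = (45*(-8 - 1*6))*(3*(-1)) = (45*(-8 - 6))*(-3) = (45*(-14))*(-3) = -630*(-3) = 1890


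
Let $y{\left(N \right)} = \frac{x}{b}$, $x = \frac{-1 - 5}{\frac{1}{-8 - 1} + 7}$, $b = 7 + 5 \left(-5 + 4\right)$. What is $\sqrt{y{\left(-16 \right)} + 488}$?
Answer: $\frac{\sqrt{1874198}}{62} \approx 22.081$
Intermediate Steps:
$b = 2$ ($b = 7 + 5 \left(-1\right) = 7 - 5 = 2$)
$x = - \frac{27}{31}$ ($x = - \frac{6}{\frac{1}{-9} + 7} = - \frac{6}{- \frac{1}{9} + 7} = - \frac{6}{\frac{62}{9}} = \left(-6\right) \frac{9}{62} = - \frac{27}{31} \approx -0.87097$)
$y{\left(N \right)} = - \frac{27}{62}$ ($y{\left(N \right)} = - \frac{27}{31 \cdot 2} = \left(- \frac{27}{31}\right) \frac{1}{2} = - \frac{27}{62}$)
$\sqrt{y{\left(-16 \right)} + 488} = \sqrt{- \frac{27}{62} + 488} = \sqrt{\frac{30229}{62}} = \frac{\sqrt{1874198}}{62}$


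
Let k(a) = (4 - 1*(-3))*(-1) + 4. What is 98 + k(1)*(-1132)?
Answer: 3494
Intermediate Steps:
k(a) = -3 (k(a) = (4 + 3)*(-1) + 4 = 7*(-1) + 4 = -7 + 4 = -3)
98 + k(1)*(-1132) = 98 - 3*(-1132) = 98 + 3396 = 3494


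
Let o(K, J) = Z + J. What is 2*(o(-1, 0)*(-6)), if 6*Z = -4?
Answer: 8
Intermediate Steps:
Z = -⅔ (Z = (⅙)*(-4) = -⅔ ≈ -0.66667)
o(K, J) = -⅔ + J
2*(o(-1, 0)*(-6)) = 2*((-⅔ + 0)*(-6)) = 2*(-⅔*(-6)) = 2*4 = 8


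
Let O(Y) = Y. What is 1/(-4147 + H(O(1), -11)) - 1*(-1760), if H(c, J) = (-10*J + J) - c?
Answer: 7126239/4049 ≈ 1760.0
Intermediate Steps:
H(c, J) = -c - 9*J (H(c, J) = -9*J - c = -c - 9*J)
1/(-4147 + H(O(1), -11)) - 1*(-1760) = 1/(-4147 + (-1*1 - 9*(-11))) - 1*(-1760) = 1/(-4147 + (-1 + 99)) + 1760 = 1/(-4147 + 98) + 1760 = 1/(-4049) + 1760 = -1/4049 + 1760 = 7126239/4049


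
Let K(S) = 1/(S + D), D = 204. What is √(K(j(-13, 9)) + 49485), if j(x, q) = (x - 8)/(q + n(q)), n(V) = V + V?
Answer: √165539267346/1829 ≈ 222.45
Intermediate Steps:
n(V) = 2*V
j(x, q) = (-8 + x)/(3*q) (j(x, q) = (x - 8)/(q + 2*q) = (-8 + x)/((3*q)) = (-8 + x)*(1/(3*q)) = (-8 + x)/(3*q))
K(S) = 1/(204 + S) (K(S) = 1/(S + 204) = 1/(204 + S))
√(K(j(-13, 9)) + 49485) = √(1/(204 + (⅓)*(-8 - 13)/9) + 49485) = √(1/(204 + (⅓)*(⅑)*(-21)) + 49485) = √(1/(204 - 7/9) + 49485) = √(1/(1829/9) + 49485) = √(9/1829 + 49485) = √(90508074/1829) = √165539267346/1829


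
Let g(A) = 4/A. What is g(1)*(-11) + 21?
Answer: -23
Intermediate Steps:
g(1)*(-11) + 21 = (4/1)*(-11) + 21 = (4*1)*(-11) + 21 = 4*(-11) + 21 = -44 + 21 = -23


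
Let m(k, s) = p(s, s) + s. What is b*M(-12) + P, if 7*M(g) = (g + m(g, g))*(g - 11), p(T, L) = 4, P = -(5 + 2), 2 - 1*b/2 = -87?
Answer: 81831/7 ≈ 11690.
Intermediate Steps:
b = 178 (b = 4 - 2*(-87) = 4 + 174 = 178)
P = -7 (P = -1*7 = -7)
m(k, s) = 4 + s
M(g) = (-11 + g)*(4 + 2*g)/7 (M(g) = ((g + (4 + g))*(g - 11))/7 = ((4 + 2*g)*(-11 + g))/7 = ((-11 + g)*(4 + 2*g))/7 = (-11 + g)*(4 + 2*g)/7)
b*M(-12) + P = 178*(-44/7 - 18/7*(-12) + (2/7)*(-12)²) - 7 = 178*(-44/7 + 216/7 + (2/7)*144) - 7 = 178*(-44/7 + 216/7 + 288/7) - 7 = 178*(460/7) - 7 = 81880/7 - 7 = 81831/7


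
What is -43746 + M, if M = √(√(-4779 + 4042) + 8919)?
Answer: -43746 + √(8919 + I*√737) ≈ -43652.0 + 0.14373*I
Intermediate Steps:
M = √(8919 + I*√737) (M = √(√(-737) + 8919) = √(I*√737 + 8919) = √(8919 + I*√737) ≈ 94.441 + 0.1437*I)
-43746 + M = -43746 + √(8919 + I*√737)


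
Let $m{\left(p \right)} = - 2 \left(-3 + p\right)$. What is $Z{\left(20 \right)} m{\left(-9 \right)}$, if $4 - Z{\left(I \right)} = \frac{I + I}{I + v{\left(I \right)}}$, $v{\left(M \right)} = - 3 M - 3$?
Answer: $\frac{5088}{43} \approx 118.33$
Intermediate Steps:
$v{\left(M \right)} = -3 - 3 M$
$Z{\left(I \right)} = 4 - \frac{2 I}{-3 - 2 I}$ ($Z{\left(I \right)} = 4 - \frac{I + I}{I - \left(3 + 3 I\right)} = 4 - \frac{2 I}{-3 - 2 I}$)
$m{\left(p \right)} = 6 - 2 p$
$Z{\left(20 \right)} m{\left(-9 \right)} = \frac{2 \left(6 + 5 \cdot 20\right)}{3 + 2 \cdot 20} \left(6 - -18\right) = \frac{2 \left(6 + 100\right)}{3 + 40} \left(6 + 18\right) = 2 \cdot \frac{1}{43} \cdot 106 \cdot 24 = \frac{212}{43} \cdot 24 = \frac{5088}{43}$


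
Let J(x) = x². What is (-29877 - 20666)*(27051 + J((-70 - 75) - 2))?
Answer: -2459422380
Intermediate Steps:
(-29877 - 20666)*(27051 + J((-70 - 75) - 2)) = (-29877 - 20666)*(27051 + ((-70 - 75) - 2)²) = -50543*(27051 + (-145 - 2)²) = -50543*(27051 + (-147)²) = -50543*(27051 + 21609) = -50543*48660 = -2459422380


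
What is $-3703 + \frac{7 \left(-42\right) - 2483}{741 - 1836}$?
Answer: $- \frac{4052008}{1095} \approx -3700.5$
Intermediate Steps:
$-3703 + \frac{7 \left(-42\right) - 2483}{741 - 1836} = -3703 + \frac{-294 - 2483}{-1095} = -3703 - - \frac{2777}{1095} = -3703 + \frac{2777}{1095} = - \frac{4052008}{1095}$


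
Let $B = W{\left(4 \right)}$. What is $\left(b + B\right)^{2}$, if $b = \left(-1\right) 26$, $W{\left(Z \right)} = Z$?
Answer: $484$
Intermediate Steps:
$B = 4$
$b = -26$
$\left(b + B\right)^{2} = \left(-26 + 4\right)^{2} = \left(-22\right)^{2} = 484$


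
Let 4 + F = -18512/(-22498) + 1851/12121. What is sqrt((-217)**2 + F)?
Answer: 2*sqrt(218844843141244319090)/136349129 ≈ 216.99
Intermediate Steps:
F = -412382641/136349129 (F = -4 + (-18512/(-22498) + 1851/12121) = -4 + (-18512*(-1/22498) + 1851*(1/12121)) = -4 + (9256/11249 + 1851/12121) = -4 + 133013875/136349129 = -412382641/136349129 ≈ -3.0245)
sqrt((-217)**2 + F) = sqrt((-217)**2 - 412382641/136349129) = sqrt(47089 - 412382641/136349129) = sqrt(6420131752840/136349129) = 2*sqrt(218844843141244319090)/136349129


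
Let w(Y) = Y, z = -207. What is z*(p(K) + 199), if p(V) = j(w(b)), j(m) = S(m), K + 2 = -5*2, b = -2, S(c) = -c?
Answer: -41607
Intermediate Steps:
K = -12 (K = -2 - 5*2 = -2 - 10 = -12)
j(m) = -m
p(V) = 2 (p(V) = -1*(-2) = 2)
z*(p(K) + 199) = -207*(2 + 199) = -207*201 = -41607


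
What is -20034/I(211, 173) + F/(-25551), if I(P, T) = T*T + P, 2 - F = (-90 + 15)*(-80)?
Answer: -165554507/385053570 ≈ -0.42995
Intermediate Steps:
F = -5998 (F = 2 - (-90 + 15)*(-80) = 2 - (-75)*(-80) = 2 - 1*6000 = 2 - 6000 = -5998)
I(P, T) = P + T² (I(P, T) = T² + P = P + T²)
-20034/I(211, 173) + F/(-25551) = -20034/(211 + 173²) - 5998/(-25551) = -20034/(211 + 29929) - 5998*(-1/25551) = -20034/30140 + 5998/25551 = -20034*1/30140 + 5998/25551 = -10017/15070 + 5998/25551 = -165554507/385053570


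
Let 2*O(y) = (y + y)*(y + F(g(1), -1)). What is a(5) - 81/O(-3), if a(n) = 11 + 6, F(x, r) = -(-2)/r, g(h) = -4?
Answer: 58/5 ≈ 11.600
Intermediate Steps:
F(x, r) = 2/r
a(n) = 17
O(y) = y*(-2 + y) (O(y) = ((y + y)*(y + 2/(-1)))/2 = ((2*y)*(y + 2*(-1)))/2 = ((2*y)*(y - 2))/2 = ((2*y)*(-2 + y))/2 = (2*y*(-2 + y))/2 = y*(-2 + y))
a(5) - 81/O(-3) = 17 - 81*(-1/(3*(-2 - 3))) = 17 - 81/((-3*(-5))) = 17 - 81/15 = 17 - 81*1/15 = 17 - 27/5 = 58/5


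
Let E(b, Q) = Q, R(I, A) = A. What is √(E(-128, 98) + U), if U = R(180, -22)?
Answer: 2*√19 ≈ 8.7178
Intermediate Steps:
U = -22
√(E(-128, 98) + U) = √(98 - 22) = √76 = 2*√19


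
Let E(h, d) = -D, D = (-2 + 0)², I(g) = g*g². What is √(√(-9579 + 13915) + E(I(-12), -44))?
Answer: 2*√(-1 + √271) ≈ 7.8644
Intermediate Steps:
I(g) = g³
D = 4 (D = (-2)² = 4)
E(h, d) = -4 (E(h, d) = -1*4 = -4)
√(√(-9579 + 13915) + E(I(-12), -44)) = √(√(-9579 + 13915) - 4) = √(√4336 - 4) = √(4*√271 - 4) = √(-4 + 4*√271)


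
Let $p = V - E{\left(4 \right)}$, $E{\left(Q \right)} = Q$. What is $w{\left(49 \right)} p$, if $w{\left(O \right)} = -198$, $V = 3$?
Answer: $198$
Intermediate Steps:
$p = -1$ ($p = 3 - 4 = -1$)
$w{\left(49 \right)} p = \left(-198\right) \left(-1\right) = 198$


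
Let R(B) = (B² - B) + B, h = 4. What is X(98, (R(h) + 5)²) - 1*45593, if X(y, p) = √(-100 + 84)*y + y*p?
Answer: -2375 + 392*I ≈ -2375.0 + 392.0*I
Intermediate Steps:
R(B) = B²
X(y, p) = p*y + 4*I*y (X(y, p) = √(-16)*y + p*y = (4*I)*y + p*y = 4*I*y + p*y = p*y + 4*I*y)
X(98, (R(h) + 5)²) - 1*45593 = 98*((4² + 5)² + 4*I) - 1*45593 = 98*((16 + 5)² + 4*I) - 45593 = 98*(21² + 4*I) - 45593 = 98*(441 + 4*I) - 45593 = (43218 + 392*I) - 45593 = -2375 + 392*I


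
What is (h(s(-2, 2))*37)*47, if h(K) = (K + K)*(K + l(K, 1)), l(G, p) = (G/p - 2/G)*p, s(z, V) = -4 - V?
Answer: 243460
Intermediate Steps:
l(G, p) = p*(-2/G + G/p) (l(G, p) = (-2/G + G/p)*p = p*(-2/G + G/p))
h(K) = 2*K*(-2/K + 2*K) (h(K) = (K + K)*(K + (K - 2*1/K)) = (2*K)*(K + (K - 2/K)) = (2*K)*(-2/K + 2*K) = 2*K*(-2/K + 2*K))
(h(s(-2, 2))*37)*47 = ((-4 + 4*(-4 - 1*2)²)*37)*47 = ((-4 + 4*(-4 - 2)²)*37)*47 = ((-4 + 4*(-6)²)*37)*47 = ((-4 + 4*36)*37)*47 = ((-4 + 144)*37)*47 = (140*37)*47 = 5180*47 = 243460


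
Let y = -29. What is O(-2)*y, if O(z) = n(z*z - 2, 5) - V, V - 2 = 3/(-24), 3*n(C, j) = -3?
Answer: 667/8 ≈ 83.375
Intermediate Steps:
n(C, j) = -1 (n(C, j) = (⅓)*(-3) = -1)
V = 15/8 (V = 2 + 3/(-24) = 2 + 3*(-1/24) = 2 - ⅛ = 15/8 ≈ 1.8750)
O(z) = -23/8 (O(z) = -1 - 1*15/8 = -1 - 15/8 = -23/8)
O(-2)*y = -23/8*(-29) = 667/8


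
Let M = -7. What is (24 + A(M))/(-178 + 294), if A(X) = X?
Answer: 17/116 ≈ 0.14655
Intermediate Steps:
(24 + A(M))/(-178 + 294) = (24 - 7)/(-178 + 294) = 17/116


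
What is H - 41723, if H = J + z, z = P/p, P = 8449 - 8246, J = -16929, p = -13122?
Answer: -769631747/13122 ≈ -58652.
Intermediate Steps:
P = 203
z = -203/13122 (z = 203/(-13122) = 203*(-1/13122) = -203/13122 ≈ -0.015470)
H = -222142541/13122 (H = -16929 - 203/13122 = -222142541/13122 ≈ -16929.)
H - 41723 = -222142541/13122 - 41723 = -769631747/13122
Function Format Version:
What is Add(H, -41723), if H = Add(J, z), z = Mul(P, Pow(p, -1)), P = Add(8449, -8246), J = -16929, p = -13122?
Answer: Rational(-769631747, 13122) ≈ -58652.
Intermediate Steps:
P = 203
z = Rational(-203, 13122) (z = Mul(203, Pow(-13122, -1)) = Mul(203, Rational(-1, 13122)) = Rational(-203, 13122) ≈ -0.015470)
H = Rational(-222142541, 13122) (H = Add(-16929, Rational(-203, 13122)) = Rational(-222142541, 13122) ≈ -16929.)
Add(H, -41723) = Add(Rational(-222142541, 13122), -41723) = Rational(-769631747, 13122)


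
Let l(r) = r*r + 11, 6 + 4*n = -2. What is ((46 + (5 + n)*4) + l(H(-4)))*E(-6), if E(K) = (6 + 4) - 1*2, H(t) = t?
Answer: 680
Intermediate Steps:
n = -2 (n = -3/2 + (1/4)*(-2) = -3/2 - 1/2 = -2)
l(r) = 11 + r**2 (l(r) = r**2 + 11 = 11 + r**2)
E(K) = 8 (E(K) = 10 - 2 = 8)
((46 + (5 + n)*4) + l(H(-4)))*E(-6) = ((46 + (5 - 2)*4) + (11 + (-4)**2))*8 = ((46 + 3*4) + (11 + 16))*8 = ((46 + 12) + 27)*8 = (58 + 27)*8 = 85*8 = 680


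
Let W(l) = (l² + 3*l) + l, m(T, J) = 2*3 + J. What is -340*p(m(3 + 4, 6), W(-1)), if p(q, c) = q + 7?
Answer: -6460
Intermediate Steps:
m(T, J) = 6 + J
W(l) = l² + 4*l
p(q, c) = 7 + q
-340*p(m(3 + 4, 6), W(-1)) = -340*(7 + (6 + 6)) = -340*(7 + 12) = -340*19 = -6460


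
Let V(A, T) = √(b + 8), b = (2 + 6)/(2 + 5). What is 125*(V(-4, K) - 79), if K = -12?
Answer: -9875 + 1000*√7/7 ≈ -9497.0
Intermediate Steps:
b = 8/7 ≈ 1.1429
V(A, T) = 8*√7/7 (V(A, T) = √(8/7 + 8) = √(64/7) = 8*√7/7)
125*(V(-4, K) - 79) = 125*(8*√7/7 - 79) = 125*(-79 + 8*√7/7) = -9875 + 1000*√7/7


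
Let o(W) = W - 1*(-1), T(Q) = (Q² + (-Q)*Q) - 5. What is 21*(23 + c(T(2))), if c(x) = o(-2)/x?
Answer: 2436/5 ≈ 487.20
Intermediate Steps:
T(Q) = -5 (T(Q) = (Q² - Q²) - 5 = 0 - 5 = -5)
o(W) = 1 + W (o(W) = W + 1 = 1 + W)
c(x) = -1/x (c(x) = (1 - 2)/x = -1/x)
21*(23 + c(T(2))) = 21*(23 - 1/(-5)) = 21*(23 - 1*(-⅕)) = 21*(23 + ⅕) = 21*(116/5) = 2436/5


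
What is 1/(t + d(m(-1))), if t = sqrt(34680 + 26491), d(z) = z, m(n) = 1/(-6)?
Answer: 6/2202155 + 36*sqrt(61171)/2202155 ≈ 0.0040459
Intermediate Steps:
m(n) = -1/6
t = sqrt(61171) ≈ 247.33
1/(t + d(m(-1))) = 1/(sqrt(61171) - 1/6) = 1/(-1/6 + sqrt(61171))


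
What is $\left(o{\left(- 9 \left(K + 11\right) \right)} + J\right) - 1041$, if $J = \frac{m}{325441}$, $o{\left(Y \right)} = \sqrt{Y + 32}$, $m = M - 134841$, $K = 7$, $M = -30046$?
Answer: $- \frac{338948968}{325441} + i \sqrt{130} \approx -1041.5 + 11.402 i$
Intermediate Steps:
$m = -164887$ ($m = -30046 - 134841 = -164887$)
$o{\left(Y \right)} = \sqrt{32 + Y}$
$J = - \frac{164887}{325441} \approx -0.50666$
$\left(o{\left(- 9 \left(K + 11\right) \right)} + J\right) - 1041 = \left(\sqrt{32 - 9 \left(7 + 11\right)} - \frac{164887}{325441}\right) - 1041 = \left(\sqrt{32 - 162} - \frac{164887}{325441}\right) - 1041 = \left(\sqrt{-130} - \frac{164887}{325441}\right) - 1041 = \left(i \sqrt{130} - \frac{164887}{325441}\right) - 1041 = \left(- \frac{164887}{325441} + i \sqrt{130}\right) - 1041 = - \frac{338948968}{325441} + i \sqrt{130}$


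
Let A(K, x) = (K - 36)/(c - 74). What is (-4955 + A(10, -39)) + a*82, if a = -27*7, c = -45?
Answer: -2433881/119 ≈ -20453.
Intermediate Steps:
A(K, x) = 36/119 - K/119 (A(K, x) = (K - 36)/(-45 - 74) = (-36 + K)/(-119) = (-36 + K)*(-1/119) = 36/119 - K/119)
a = -189
(-4955 + A(10, -39)) + a*82 = (-4955 + (36/119 - 1/119*10)) - 189*82 = (-4955 + (36/119 - 10/119)) - 15498 = (-4955 + 26/119) - 15498 = -589619/119 - 15498 = -2433881/119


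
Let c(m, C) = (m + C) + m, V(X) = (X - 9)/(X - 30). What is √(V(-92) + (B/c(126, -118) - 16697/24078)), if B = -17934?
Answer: 2*I*√80921903394742602/49203393 ≈ 11.563*I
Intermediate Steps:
V(X) = (-9 + X)/(-30 + X)
c(m, C) = C + 2*m (c(m, C) = (C + m) + m = C + 2*m)
√(V(-92) + (B/c(126, -118) - 16697/24078)) = √((-9 - 92)/(-30 - 92) + (-17934/(-118 + 2*126) - 16697/24078)) = √(-101/(-122) + (-17934/(-118 + 252) - 16697*1/24078)) = √(-1/122*(-101) + (-17934/134 - 16697/24078)) = √(101/122 + (-17934*1/134 - 16697/24078)) = √(101/122 + (-8967/67 - 16697/24078)) = √(101/122 - 217026125/1613226) = √(-6578562856/49203393) = 2*I*√80921903394742602/49203393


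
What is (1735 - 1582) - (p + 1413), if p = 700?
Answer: -1960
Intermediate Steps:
(1735 - 1582) - (p + 1413) = (1735 - 1582) - (700 + 1413) = 153 - 1*2113 = 153 - 2113 = -1960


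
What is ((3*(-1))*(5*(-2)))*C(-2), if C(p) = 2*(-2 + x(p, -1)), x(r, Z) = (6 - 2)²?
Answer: 840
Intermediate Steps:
x(r, Z) = 16 (x(r, Z) = 4² = 16)
C(p) = 28 (C(p) = 2*(-2 + 16) = 2*14 = 28)
((3*(-1))*(5*(-2)))*C(-2) = ((3*(-1))*(5*(-2)))*28 = -3*(-10)*28 = 30*28 = 840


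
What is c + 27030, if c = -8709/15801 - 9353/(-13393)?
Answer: 1906731747302/70540931 ≈ 27030.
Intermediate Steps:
c = 10382372/70540931 (c = -8709*1/15801 - 9353*(-1/13393) = -2903/5267 + 9353/13393 = 10382372/70540931 ≈ 0.14718)
c + 27030 = 10382372/70540931 + 27030 = 1906731747302/70540931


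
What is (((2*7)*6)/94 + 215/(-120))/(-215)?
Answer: 1013/242520 ≈ 0.0041770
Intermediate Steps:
(((2*7)*6)/94 + 215/(-120))/(-215) = ((14*6)*(1/94) + 215*(-1/120))*(-1/215) = (84*(1/94) - 43/24)*(-1/215) = (42/47 - 43/24)*(-1/215) = -1013/1128*(-1/215) = 1013/242520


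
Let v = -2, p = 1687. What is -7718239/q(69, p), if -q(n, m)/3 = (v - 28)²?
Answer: 7718239/2700 ≈ 2858.6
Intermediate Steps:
q(n, m) = -2700 (q(n, m) = -3*(-2 - 28)² = -3*(-30)² = -3*900 = -2700)
-7718239/q(69, p) = -7718239/(-2700) = -7718239*(-1/2700) = 7718239/2700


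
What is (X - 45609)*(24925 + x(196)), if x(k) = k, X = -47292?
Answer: -2333766021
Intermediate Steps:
(X - 45609)*(24925 + x(196)) = (-47292 - 45609)*(24925 + 196) = -92901*25121 = -2333766021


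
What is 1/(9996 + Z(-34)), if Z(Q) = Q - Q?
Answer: 1/9996 ≈ 0.00010004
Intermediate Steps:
Z(Q) = 0
1/(9996 + Z(-34)) = 1/(9996 + 0) = 1/9996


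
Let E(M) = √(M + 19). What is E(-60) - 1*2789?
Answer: -2789 + I*√41 ≈ -2789.0 + 6.4031*I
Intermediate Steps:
E(M) = √(19 + M)
E(-60) - 1*2789 = √(19 - 60) - 1*2789 = √(-41) - 2789 = I*√41 - 2789 = -2789 + I*√41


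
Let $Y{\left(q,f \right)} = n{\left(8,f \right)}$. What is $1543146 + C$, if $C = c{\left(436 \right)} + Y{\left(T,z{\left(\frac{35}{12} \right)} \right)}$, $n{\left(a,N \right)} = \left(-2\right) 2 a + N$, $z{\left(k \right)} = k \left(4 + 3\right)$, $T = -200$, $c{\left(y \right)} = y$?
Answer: $\frac{18522845}{12} \approx 1.5436 \cdot 10^{6}$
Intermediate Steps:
$z{\left(k \right)} = 7 k$ ($z{\left(k \right)} = k 7 = 7 k$)
$n{\left(a,N \right)} = N - 4 a$ ($n{\left(a,N \right)} = - 4 a + N = N - 4 a$)
$Y{\left(q,f \right)} = -32 + f$ ($Y{\left(q,f \right)} = f - 32 = -32 + f$)
$C = \frac{5093}{12}$ ($C = 436 - \left(32 - 7 \cdot \frac{35}{12}\right) = 436 - \left(32 - 7 \cdot 35 \cdot \frac{1}{12}\right) = 436 + \left(-32 + 7 \cdot \frac{35}{12}\right) = 436 + \left(-32 + \frac{245}{12}\right) = 436 - \frac{139}{12} = \frac{5093}{12} \approx 424.42$)
$1543146 + C = 1543146 + \frac{5093}{12} = \frac{18522845}{12}$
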